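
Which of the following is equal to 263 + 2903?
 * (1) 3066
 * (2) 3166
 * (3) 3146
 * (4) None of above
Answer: 2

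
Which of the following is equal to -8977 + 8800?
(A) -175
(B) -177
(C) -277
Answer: B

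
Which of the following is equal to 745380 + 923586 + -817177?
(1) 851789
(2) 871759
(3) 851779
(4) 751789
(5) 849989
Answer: 1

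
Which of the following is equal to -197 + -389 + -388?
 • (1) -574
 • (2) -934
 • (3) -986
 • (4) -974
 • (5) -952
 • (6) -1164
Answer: 4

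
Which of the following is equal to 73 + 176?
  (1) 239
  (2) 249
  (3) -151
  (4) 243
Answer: 2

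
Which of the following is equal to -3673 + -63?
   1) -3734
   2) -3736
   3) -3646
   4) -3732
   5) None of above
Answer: 2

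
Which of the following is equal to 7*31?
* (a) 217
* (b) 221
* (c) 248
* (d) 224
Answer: a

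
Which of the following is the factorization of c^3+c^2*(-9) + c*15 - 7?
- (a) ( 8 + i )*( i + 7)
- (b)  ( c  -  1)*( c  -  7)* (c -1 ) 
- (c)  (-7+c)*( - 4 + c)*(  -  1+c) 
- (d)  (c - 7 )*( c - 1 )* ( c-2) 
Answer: b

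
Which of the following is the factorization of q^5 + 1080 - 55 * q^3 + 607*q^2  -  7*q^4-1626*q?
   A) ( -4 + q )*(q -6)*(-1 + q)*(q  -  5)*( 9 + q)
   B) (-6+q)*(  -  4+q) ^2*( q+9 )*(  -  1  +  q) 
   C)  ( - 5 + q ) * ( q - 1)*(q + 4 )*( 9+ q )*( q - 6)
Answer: A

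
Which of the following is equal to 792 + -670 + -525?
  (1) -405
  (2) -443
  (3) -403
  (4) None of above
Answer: 3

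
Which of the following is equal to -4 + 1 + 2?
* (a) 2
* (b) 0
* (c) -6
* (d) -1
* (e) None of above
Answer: d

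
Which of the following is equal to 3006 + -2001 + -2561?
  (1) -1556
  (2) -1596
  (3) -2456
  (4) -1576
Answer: 1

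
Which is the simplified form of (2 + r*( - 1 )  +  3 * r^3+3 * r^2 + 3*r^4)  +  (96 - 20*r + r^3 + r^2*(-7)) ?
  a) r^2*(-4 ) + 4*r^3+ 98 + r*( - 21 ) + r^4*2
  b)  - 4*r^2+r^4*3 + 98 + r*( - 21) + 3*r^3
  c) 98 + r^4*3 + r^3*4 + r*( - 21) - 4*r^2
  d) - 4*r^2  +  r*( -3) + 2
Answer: c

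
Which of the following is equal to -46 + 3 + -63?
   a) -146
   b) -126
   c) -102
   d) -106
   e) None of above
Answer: d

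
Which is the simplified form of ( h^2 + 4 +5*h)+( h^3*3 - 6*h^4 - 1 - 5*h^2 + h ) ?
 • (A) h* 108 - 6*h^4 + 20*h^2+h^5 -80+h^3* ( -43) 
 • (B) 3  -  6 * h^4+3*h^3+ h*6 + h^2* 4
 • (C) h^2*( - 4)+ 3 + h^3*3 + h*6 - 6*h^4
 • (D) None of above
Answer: C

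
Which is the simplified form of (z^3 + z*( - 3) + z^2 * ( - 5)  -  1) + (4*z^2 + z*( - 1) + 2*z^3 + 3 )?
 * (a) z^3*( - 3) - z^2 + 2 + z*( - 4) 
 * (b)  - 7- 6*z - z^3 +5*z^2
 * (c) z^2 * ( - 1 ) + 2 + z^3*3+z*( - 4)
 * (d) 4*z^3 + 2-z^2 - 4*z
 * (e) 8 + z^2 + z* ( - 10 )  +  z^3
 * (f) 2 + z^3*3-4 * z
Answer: c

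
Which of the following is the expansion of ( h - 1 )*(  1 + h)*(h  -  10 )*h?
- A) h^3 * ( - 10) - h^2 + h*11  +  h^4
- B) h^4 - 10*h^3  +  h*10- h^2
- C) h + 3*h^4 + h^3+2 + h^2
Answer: B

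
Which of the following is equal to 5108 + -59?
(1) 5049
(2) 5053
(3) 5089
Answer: 1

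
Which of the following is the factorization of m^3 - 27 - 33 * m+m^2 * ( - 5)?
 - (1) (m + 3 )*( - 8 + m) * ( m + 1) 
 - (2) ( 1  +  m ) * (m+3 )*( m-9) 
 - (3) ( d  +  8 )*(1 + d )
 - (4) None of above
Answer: 2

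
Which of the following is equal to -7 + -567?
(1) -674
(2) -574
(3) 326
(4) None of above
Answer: 2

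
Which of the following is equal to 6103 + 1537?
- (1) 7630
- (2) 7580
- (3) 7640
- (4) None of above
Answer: 3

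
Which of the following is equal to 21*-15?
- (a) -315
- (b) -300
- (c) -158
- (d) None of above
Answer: a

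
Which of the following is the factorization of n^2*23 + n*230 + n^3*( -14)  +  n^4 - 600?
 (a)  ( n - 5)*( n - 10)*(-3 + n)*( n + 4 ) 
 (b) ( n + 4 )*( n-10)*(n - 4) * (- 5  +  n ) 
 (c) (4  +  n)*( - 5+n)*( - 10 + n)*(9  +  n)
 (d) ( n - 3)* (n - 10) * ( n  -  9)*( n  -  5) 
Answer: a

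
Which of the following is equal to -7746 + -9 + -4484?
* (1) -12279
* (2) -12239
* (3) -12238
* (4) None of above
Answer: 2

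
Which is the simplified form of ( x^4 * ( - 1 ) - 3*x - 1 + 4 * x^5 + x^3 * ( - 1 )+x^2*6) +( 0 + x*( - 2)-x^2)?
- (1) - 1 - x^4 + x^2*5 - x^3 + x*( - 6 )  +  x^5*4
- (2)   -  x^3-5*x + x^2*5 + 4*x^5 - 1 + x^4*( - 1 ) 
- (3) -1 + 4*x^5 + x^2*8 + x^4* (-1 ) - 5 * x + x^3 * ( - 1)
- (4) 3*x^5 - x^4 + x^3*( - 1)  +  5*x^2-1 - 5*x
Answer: 2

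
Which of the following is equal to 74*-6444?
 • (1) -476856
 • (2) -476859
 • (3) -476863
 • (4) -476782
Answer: 1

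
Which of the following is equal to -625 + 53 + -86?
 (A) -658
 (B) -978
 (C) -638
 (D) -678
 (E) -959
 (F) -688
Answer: A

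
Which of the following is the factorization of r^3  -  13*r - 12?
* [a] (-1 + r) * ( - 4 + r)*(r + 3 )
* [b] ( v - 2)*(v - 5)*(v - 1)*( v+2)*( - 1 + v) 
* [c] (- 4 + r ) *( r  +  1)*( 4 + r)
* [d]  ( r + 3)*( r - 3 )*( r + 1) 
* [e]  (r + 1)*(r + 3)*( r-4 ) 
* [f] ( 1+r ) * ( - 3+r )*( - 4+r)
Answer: e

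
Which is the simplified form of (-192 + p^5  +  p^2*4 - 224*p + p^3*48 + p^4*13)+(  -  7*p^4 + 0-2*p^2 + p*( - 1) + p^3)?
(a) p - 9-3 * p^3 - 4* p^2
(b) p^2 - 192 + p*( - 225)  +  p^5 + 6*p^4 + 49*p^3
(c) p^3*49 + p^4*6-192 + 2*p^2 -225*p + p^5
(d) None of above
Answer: c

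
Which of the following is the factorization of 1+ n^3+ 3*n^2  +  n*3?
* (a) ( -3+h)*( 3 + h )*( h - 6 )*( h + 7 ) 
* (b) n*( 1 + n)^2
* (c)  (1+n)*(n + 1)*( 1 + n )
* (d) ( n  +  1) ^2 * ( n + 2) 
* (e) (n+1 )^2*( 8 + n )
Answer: c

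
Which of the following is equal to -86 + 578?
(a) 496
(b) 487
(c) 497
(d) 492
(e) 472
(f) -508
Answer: d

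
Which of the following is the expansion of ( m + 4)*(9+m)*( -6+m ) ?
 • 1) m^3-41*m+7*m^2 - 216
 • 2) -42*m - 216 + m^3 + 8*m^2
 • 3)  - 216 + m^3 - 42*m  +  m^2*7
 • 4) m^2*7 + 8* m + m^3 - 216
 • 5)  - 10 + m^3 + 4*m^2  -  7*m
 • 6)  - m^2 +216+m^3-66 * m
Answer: 3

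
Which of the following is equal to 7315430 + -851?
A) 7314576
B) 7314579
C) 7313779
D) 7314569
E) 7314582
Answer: B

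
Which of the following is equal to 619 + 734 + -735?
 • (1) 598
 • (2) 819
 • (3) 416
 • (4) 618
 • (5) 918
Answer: 4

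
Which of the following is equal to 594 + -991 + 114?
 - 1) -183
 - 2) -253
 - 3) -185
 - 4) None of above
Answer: 4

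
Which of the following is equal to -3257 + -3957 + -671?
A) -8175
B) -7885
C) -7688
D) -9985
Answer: B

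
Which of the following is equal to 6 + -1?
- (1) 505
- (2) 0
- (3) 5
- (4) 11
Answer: 3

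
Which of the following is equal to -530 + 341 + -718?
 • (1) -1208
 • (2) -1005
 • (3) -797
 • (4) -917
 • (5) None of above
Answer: 5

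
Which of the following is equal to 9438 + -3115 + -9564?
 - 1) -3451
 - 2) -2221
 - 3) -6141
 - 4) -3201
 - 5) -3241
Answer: 5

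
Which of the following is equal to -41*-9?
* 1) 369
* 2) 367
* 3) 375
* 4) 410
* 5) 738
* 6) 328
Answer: 1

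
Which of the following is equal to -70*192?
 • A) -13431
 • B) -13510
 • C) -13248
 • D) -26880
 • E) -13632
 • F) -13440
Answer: F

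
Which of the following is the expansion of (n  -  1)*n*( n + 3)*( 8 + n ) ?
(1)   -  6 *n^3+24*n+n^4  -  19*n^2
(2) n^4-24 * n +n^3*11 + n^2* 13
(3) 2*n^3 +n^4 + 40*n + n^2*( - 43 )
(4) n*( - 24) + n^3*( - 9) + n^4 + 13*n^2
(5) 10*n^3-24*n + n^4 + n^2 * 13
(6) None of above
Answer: 5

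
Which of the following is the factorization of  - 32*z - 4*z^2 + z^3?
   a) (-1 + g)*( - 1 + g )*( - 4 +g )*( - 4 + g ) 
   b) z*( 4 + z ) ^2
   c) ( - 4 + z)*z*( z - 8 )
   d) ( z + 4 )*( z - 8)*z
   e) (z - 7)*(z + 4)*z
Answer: d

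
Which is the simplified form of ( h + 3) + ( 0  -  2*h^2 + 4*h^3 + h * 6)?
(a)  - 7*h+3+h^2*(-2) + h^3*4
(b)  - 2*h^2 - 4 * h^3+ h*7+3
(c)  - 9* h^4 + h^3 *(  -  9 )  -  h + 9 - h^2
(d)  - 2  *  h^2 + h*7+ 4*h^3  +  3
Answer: d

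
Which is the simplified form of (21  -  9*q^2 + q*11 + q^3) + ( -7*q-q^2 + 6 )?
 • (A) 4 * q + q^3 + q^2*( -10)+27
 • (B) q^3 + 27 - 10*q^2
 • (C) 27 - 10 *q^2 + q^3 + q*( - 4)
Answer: A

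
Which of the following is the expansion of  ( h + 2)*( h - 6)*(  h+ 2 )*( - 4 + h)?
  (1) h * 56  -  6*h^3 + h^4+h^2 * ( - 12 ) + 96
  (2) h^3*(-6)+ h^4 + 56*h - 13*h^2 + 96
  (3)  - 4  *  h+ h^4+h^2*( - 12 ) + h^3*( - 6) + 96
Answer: 1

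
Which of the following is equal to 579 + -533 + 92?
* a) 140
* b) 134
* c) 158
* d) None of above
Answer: d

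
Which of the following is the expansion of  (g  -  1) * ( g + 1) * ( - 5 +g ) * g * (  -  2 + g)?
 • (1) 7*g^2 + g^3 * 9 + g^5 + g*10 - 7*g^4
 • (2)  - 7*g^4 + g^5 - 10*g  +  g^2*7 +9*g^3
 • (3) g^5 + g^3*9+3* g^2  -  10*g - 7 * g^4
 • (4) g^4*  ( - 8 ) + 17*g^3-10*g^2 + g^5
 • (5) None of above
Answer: 2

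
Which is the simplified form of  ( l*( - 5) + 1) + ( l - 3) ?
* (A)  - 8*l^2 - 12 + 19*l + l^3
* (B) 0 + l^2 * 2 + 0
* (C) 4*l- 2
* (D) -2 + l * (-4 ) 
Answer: D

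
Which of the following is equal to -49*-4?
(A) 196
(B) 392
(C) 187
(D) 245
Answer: A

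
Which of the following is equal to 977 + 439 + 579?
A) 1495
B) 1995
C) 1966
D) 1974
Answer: B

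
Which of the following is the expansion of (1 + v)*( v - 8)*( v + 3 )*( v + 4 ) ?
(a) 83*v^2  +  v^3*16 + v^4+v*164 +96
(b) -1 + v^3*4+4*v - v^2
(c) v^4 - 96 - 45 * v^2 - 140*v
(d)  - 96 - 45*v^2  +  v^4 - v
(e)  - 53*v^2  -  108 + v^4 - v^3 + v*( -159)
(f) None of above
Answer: c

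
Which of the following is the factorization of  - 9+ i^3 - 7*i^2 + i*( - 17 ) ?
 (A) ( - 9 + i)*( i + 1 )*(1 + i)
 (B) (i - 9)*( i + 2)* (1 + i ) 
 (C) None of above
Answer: A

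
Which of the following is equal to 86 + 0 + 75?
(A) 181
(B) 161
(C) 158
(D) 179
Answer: B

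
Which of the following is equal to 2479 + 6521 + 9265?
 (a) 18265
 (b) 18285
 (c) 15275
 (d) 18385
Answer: a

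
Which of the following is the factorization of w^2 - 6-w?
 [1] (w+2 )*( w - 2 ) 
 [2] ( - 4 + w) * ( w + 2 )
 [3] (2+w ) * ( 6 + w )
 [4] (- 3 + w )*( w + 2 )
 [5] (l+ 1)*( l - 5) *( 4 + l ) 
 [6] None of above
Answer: 4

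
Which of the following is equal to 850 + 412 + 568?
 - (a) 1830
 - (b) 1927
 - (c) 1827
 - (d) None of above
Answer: a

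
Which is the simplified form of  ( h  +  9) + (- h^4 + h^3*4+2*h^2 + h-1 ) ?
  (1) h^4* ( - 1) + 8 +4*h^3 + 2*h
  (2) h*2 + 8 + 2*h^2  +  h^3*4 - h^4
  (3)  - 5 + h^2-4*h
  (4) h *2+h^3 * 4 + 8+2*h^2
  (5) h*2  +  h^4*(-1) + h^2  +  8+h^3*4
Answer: 2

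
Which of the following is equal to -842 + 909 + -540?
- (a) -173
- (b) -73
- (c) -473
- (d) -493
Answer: c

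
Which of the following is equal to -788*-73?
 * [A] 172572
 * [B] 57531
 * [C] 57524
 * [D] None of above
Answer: C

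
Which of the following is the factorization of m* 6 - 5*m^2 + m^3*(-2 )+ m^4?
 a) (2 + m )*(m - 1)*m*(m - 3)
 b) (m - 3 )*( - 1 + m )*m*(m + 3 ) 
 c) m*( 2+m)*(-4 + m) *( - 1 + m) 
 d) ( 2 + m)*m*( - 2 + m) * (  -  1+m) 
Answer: a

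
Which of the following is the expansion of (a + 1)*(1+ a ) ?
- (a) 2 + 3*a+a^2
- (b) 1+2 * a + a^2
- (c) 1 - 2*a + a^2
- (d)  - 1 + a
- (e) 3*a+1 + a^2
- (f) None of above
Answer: b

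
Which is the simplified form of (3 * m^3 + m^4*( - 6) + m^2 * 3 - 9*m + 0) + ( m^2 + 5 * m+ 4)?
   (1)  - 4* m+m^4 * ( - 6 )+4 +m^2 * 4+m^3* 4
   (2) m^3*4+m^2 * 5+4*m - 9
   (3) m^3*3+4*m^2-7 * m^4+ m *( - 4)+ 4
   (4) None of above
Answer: 4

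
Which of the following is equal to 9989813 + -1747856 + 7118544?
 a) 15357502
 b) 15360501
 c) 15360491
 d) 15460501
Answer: b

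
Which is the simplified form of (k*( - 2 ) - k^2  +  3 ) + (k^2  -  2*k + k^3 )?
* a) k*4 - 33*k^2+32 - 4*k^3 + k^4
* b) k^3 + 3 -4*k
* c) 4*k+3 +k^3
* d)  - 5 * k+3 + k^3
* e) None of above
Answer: b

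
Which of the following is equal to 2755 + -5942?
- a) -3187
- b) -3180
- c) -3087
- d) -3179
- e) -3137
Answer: a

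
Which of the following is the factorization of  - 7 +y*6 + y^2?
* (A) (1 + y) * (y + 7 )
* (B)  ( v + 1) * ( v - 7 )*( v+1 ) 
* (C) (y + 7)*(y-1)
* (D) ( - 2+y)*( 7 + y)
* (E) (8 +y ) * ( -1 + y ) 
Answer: C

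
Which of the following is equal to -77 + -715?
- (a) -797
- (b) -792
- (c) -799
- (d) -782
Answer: b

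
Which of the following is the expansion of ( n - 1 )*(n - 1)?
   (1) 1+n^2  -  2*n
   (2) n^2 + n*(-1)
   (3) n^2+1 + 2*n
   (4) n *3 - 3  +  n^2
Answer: 1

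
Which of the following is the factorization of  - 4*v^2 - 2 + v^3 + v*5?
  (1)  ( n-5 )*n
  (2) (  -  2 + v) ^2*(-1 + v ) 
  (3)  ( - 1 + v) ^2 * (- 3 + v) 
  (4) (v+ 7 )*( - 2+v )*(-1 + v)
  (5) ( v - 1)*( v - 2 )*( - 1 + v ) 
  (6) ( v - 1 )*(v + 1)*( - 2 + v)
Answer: 5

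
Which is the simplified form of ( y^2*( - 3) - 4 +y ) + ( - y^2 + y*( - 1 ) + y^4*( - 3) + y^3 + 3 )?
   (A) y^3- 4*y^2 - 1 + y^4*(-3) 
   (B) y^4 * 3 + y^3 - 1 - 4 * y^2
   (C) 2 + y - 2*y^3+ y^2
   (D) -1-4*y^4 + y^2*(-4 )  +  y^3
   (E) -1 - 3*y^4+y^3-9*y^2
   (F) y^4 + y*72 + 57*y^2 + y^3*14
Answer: A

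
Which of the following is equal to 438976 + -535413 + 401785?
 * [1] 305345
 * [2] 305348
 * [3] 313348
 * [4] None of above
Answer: 2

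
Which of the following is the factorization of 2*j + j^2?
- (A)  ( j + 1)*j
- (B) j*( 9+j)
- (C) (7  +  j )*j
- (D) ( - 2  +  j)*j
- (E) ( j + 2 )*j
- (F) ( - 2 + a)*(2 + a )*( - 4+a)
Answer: E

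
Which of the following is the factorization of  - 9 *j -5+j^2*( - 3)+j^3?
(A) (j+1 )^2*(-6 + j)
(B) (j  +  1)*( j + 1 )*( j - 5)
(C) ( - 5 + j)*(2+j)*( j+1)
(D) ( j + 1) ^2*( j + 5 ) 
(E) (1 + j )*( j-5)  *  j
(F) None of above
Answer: B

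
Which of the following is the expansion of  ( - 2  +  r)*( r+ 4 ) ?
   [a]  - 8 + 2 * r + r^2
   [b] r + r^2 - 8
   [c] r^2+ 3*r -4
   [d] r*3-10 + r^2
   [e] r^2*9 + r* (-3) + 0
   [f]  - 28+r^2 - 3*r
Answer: a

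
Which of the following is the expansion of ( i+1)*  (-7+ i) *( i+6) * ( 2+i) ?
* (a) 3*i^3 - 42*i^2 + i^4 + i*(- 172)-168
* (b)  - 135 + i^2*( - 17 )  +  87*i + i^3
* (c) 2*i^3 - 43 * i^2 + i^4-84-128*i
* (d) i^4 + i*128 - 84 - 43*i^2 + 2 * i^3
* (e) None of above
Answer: c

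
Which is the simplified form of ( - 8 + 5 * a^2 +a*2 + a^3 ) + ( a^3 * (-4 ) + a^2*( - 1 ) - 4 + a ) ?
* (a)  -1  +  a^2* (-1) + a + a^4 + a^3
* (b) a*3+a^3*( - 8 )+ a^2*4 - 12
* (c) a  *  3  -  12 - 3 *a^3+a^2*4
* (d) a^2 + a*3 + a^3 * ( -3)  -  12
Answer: c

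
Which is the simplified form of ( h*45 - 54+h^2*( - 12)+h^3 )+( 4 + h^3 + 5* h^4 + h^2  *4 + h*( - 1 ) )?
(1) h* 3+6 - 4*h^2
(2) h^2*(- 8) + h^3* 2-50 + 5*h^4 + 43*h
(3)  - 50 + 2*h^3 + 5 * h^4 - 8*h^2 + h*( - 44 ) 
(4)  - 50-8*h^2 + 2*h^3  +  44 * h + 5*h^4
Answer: 4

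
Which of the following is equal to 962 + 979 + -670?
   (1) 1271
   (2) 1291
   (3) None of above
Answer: 1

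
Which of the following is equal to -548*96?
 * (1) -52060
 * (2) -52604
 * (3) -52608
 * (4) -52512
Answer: 3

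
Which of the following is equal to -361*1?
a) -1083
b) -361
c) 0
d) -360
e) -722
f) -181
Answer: b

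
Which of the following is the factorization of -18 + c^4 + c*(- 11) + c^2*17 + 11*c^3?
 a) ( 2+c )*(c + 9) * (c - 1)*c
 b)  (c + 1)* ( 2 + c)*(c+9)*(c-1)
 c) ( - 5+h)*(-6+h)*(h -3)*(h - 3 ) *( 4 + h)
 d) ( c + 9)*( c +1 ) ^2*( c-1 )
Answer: b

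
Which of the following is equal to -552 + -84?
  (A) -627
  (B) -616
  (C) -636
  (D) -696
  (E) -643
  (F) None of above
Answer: C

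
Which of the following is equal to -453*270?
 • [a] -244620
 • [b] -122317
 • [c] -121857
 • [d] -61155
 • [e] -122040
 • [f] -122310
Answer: f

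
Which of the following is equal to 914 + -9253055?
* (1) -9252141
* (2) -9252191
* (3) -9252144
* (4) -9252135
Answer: 1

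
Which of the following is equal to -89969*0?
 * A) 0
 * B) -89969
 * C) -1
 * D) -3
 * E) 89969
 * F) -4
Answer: A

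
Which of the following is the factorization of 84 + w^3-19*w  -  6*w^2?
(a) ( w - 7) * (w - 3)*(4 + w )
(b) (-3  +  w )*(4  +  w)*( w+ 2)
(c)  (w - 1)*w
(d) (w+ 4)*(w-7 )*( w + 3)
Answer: a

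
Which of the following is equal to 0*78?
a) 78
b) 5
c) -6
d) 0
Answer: d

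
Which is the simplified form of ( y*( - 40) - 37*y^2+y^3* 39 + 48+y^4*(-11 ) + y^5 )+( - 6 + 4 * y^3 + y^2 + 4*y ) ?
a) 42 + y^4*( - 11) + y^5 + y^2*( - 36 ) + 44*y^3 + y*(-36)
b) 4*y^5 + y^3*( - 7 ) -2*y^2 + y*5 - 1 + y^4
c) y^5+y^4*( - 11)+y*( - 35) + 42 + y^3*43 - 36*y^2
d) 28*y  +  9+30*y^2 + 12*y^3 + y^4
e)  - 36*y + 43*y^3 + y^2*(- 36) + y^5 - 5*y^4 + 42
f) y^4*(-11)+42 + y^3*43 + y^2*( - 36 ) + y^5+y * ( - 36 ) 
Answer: f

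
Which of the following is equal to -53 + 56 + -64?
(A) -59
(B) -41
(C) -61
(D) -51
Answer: C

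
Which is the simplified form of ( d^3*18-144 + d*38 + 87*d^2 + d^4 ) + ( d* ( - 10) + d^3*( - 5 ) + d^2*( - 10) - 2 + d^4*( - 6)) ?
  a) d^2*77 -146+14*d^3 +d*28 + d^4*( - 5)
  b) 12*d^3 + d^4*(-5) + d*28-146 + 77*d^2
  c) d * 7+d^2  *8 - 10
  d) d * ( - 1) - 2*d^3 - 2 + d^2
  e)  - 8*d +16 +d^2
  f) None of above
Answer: f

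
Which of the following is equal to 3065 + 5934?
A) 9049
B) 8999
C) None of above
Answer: B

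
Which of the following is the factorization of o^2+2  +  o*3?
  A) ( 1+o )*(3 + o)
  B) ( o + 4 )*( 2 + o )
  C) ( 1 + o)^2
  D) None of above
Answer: D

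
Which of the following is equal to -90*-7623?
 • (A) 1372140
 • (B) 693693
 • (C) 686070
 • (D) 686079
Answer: C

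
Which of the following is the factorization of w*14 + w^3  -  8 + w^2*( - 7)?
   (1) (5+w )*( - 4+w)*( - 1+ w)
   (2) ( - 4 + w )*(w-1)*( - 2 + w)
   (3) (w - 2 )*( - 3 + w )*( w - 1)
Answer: 2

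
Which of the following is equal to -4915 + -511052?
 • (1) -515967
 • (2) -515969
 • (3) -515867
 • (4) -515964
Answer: 1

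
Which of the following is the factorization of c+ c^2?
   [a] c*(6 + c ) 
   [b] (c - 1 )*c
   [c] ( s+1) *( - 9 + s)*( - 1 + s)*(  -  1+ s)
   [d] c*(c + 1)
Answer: d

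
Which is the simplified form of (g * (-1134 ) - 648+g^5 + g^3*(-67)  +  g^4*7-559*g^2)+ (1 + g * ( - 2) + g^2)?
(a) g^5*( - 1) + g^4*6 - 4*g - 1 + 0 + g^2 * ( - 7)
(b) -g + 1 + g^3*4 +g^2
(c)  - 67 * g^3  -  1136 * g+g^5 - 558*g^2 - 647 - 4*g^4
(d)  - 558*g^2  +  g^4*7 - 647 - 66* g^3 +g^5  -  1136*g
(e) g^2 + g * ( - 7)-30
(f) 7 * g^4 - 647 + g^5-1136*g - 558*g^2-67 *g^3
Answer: f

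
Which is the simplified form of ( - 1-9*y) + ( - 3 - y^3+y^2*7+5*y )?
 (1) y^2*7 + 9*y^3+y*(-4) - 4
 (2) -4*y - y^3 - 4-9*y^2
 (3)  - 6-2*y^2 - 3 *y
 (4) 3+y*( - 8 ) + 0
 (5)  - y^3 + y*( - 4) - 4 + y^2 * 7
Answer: 5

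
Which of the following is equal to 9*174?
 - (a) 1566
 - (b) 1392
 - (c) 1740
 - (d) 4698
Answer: a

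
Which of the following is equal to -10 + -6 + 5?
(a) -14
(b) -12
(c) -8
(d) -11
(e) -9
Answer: d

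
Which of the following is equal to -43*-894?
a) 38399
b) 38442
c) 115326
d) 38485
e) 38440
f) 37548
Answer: b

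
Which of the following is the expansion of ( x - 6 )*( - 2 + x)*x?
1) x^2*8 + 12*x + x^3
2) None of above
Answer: 2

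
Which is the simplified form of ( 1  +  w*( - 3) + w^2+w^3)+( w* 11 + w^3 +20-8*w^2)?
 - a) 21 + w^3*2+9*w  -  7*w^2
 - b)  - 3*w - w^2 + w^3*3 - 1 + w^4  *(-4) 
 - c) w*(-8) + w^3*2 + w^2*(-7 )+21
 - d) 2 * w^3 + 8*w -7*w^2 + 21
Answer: d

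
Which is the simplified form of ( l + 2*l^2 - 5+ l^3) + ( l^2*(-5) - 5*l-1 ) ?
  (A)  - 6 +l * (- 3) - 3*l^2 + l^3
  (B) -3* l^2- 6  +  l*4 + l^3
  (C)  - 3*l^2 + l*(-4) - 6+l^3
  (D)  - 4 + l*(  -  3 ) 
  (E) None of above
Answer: C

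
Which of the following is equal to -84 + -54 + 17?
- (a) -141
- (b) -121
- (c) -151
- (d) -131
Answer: b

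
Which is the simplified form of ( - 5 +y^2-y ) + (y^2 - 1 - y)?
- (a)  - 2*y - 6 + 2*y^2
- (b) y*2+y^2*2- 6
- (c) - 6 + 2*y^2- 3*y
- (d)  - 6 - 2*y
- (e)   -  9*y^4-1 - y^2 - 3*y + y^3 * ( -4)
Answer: a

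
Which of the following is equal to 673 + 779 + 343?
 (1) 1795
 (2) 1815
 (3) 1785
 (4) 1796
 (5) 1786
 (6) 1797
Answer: 1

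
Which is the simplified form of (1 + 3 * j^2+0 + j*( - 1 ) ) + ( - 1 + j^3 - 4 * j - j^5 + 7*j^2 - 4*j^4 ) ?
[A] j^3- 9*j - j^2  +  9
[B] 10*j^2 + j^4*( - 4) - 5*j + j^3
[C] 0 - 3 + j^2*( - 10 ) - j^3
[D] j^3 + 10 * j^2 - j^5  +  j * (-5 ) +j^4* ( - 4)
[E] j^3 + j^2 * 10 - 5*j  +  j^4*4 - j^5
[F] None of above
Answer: D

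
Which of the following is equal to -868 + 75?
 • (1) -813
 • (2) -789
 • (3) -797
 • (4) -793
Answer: 4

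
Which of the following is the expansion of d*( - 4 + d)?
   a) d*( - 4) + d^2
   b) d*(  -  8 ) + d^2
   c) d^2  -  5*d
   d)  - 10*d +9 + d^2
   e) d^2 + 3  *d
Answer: a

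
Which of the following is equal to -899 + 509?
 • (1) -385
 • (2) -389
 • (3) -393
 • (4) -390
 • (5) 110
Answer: 4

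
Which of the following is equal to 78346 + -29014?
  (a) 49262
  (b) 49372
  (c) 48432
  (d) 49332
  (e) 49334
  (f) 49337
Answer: d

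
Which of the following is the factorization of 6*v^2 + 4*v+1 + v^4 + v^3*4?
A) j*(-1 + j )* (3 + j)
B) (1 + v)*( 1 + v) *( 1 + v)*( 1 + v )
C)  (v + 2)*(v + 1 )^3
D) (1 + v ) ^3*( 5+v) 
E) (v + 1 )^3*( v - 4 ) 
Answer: B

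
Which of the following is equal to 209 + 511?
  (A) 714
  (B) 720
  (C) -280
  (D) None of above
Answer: B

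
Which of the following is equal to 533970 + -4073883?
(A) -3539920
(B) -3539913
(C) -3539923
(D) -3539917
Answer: B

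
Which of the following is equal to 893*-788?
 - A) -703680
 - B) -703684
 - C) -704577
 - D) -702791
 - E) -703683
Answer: B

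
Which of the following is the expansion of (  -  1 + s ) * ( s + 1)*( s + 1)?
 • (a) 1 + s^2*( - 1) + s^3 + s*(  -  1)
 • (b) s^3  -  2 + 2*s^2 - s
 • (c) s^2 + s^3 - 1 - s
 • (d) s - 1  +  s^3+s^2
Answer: c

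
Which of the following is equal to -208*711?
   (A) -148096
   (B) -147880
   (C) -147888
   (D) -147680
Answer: C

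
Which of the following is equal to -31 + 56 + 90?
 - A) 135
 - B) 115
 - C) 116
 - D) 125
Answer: B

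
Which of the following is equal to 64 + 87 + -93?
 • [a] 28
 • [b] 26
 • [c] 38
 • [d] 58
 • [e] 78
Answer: d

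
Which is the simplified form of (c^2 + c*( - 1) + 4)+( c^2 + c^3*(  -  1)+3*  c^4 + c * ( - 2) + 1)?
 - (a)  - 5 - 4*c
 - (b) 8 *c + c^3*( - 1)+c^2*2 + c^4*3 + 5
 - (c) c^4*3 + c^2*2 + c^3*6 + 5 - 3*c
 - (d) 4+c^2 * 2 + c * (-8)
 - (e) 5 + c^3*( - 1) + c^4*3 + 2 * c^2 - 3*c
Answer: e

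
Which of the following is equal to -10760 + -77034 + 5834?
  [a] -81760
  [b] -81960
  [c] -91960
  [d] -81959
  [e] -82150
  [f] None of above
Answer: b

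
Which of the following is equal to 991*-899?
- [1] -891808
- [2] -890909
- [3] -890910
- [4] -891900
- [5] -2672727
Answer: 2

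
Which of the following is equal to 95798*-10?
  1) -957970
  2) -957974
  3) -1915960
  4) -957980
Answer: 4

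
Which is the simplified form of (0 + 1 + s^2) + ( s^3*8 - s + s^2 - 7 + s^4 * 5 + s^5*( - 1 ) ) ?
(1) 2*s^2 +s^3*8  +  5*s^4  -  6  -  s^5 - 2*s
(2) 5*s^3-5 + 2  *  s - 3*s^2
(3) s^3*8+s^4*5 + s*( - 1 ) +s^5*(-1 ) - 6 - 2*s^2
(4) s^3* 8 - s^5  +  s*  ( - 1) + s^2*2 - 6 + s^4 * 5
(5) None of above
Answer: 4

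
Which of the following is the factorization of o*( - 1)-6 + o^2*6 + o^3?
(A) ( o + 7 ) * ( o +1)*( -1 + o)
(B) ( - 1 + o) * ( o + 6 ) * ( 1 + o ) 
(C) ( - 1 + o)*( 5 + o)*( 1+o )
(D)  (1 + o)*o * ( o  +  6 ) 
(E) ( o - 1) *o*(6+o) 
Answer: B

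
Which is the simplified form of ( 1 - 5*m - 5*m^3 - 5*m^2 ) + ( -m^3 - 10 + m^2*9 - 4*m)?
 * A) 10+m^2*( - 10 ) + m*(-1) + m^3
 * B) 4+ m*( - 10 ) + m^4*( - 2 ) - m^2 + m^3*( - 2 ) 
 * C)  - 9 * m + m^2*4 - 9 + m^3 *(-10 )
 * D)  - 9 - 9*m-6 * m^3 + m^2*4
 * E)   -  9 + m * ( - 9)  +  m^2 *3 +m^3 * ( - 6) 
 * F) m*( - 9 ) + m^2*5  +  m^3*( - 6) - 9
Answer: D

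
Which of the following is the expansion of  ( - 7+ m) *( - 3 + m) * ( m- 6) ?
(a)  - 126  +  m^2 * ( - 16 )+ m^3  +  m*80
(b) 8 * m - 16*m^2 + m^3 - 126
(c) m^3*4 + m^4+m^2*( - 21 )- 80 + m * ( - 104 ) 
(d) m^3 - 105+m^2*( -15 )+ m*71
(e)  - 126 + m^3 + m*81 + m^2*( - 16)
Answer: e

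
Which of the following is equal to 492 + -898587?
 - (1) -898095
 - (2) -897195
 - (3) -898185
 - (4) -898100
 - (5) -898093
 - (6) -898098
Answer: 1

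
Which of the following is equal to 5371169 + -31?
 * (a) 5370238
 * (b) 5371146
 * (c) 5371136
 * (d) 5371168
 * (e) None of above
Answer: e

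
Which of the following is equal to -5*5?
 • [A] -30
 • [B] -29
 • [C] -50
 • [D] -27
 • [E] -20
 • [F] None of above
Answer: F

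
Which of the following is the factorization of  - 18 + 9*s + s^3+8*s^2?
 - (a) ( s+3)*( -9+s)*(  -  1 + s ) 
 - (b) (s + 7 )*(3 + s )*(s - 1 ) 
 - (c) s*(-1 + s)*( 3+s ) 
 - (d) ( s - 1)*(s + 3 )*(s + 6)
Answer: d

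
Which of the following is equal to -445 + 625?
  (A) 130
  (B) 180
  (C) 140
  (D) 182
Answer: B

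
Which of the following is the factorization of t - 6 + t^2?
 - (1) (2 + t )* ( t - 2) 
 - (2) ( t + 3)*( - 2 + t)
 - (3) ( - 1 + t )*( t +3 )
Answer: 2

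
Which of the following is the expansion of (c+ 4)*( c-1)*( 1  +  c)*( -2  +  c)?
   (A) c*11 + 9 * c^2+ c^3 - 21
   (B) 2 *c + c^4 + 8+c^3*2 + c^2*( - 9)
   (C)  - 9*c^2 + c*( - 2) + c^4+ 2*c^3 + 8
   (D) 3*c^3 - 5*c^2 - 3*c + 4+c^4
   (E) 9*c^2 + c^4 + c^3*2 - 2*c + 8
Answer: C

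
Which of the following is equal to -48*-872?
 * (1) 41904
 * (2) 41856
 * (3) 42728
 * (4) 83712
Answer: 2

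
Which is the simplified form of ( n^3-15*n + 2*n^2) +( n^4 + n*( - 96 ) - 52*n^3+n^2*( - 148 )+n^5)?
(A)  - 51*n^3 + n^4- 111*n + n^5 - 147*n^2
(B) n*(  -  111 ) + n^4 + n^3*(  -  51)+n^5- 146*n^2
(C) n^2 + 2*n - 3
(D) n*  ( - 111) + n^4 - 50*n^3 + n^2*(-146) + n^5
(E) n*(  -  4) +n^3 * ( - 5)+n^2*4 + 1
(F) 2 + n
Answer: B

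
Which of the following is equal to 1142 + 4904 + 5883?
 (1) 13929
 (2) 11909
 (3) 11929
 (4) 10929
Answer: 3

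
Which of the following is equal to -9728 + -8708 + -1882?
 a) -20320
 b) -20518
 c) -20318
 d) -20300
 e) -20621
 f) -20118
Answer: c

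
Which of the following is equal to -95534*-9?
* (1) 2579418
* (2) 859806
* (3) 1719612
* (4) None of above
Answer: 2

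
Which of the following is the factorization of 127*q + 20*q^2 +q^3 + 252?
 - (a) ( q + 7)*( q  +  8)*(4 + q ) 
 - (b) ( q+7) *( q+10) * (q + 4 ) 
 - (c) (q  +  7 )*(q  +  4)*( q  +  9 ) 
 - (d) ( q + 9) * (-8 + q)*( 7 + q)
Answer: c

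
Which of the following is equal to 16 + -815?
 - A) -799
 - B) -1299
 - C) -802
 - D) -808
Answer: A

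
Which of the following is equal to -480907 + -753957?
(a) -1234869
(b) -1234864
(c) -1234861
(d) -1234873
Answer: b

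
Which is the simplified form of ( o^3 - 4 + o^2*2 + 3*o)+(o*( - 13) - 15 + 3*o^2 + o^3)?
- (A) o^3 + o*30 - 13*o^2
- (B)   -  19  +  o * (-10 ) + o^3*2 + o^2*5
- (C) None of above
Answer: B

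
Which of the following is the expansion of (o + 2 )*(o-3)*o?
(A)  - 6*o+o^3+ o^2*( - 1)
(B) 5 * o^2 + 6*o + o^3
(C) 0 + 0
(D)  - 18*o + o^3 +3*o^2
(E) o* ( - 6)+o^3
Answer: A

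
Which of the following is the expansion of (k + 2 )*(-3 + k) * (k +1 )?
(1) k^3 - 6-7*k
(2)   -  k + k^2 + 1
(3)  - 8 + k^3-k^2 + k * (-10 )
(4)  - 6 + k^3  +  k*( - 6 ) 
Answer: 1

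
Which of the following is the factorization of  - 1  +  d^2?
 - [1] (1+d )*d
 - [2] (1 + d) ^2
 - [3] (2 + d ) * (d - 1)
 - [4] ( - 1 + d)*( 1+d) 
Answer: 4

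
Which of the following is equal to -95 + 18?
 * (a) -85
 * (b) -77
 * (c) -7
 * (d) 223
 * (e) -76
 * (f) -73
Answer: b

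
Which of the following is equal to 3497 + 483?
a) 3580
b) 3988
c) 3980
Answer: c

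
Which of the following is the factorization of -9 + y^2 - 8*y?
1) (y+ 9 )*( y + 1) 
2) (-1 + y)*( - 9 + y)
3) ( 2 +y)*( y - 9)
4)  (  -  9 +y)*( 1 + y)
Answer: 4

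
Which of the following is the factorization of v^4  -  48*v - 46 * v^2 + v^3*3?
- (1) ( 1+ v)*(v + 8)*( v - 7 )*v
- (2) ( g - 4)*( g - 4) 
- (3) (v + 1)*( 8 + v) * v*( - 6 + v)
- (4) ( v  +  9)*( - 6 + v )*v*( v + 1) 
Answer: 3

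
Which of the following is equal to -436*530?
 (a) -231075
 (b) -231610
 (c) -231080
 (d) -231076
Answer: c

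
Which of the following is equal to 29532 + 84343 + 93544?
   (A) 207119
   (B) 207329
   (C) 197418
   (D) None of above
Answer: D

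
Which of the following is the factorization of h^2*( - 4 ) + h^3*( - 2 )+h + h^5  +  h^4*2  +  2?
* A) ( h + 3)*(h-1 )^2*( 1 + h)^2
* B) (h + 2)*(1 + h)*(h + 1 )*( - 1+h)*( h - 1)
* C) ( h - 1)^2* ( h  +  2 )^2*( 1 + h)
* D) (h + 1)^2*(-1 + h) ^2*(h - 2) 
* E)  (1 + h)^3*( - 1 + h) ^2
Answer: B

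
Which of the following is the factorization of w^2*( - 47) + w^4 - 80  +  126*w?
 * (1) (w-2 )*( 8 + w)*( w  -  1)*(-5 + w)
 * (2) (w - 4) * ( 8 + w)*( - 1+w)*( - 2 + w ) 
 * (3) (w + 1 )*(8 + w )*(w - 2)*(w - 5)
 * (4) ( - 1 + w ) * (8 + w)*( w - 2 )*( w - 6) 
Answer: 1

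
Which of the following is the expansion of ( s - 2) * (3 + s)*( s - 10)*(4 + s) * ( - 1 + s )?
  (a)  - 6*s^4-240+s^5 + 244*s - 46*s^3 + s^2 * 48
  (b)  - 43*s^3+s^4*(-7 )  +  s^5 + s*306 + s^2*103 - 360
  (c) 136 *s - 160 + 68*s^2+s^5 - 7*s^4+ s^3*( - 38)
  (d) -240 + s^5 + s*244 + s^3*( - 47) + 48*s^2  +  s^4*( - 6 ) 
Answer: d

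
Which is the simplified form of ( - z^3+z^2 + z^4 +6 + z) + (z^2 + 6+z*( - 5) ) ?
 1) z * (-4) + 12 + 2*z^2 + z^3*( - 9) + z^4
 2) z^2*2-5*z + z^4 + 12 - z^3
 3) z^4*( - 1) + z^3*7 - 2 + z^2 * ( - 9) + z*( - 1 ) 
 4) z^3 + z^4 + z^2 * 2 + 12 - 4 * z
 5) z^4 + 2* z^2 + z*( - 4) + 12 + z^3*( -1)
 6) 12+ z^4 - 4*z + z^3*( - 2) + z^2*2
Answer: 5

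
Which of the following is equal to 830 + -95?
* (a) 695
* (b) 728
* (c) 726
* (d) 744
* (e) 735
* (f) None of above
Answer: e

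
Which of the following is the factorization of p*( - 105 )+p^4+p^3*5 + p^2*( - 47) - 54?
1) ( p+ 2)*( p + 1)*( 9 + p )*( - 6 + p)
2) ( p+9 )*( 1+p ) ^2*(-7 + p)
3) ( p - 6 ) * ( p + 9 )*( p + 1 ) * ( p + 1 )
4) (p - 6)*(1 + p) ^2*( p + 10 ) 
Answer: 3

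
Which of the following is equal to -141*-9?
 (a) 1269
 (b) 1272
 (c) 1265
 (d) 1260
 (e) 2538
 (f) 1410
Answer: a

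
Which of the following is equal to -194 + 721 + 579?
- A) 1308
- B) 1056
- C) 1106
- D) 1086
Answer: C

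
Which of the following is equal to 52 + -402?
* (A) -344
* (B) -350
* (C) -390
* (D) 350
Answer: B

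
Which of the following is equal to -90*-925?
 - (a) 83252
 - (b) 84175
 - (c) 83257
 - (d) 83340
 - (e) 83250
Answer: e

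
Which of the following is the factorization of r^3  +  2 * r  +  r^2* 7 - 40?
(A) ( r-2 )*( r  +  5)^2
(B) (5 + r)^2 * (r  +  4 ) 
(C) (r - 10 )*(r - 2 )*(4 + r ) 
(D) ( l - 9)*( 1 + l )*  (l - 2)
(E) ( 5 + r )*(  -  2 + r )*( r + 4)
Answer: E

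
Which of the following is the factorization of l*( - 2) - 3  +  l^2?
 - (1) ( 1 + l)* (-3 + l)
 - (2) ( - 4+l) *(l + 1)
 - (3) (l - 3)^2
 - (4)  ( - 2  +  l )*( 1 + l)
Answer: 1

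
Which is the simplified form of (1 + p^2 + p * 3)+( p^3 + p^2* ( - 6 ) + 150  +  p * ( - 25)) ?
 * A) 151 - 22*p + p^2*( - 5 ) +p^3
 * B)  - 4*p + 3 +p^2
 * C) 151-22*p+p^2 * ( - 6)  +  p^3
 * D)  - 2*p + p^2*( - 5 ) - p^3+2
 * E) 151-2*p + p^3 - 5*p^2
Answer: A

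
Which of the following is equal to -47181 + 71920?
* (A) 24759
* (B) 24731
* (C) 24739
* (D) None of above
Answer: C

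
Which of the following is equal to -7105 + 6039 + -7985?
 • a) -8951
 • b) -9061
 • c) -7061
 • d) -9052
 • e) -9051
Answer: e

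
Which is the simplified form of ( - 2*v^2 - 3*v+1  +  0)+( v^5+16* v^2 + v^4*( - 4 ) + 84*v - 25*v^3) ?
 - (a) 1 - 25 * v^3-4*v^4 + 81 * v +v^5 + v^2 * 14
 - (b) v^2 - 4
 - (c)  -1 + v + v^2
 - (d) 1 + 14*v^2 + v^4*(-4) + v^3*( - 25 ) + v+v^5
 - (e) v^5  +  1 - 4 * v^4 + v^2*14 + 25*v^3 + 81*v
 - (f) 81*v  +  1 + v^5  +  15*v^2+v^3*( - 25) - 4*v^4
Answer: a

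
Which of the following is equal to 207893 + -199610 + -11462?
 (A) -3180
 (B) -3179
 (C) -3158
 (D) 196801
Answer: B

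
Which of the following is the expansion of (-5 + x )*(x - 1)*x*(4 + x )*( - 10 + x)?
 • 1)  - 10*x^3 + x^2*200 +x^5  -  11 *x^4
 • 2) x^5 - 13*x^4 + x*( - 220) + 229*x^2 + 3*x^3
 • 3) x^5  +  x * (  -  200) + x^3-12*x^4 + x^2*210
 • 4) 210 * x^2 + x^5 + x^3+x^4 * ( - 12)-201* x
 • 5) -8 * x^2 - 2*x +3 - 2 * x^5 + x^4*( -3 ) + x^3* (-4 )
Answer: 3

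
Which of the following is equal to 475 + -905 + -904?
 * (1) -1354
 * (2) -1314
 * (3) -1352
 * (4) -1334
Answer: 4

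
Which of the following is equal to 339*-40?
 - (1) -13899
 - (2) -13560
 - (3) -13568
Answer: 2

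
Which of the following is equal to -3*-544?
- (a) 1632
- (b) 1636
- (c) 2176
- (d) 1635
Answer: a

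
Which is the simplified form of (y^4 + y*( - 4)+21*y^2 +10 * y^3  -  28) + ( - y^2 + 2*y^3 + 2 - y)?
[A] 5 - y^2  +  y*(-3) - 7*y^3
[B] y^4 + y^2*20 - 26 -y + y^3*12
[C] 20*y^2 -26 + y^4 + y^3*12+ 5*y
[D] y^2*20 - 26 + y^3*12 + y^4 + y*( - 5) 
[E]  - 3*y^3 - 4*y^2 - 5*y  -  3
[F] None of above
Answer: D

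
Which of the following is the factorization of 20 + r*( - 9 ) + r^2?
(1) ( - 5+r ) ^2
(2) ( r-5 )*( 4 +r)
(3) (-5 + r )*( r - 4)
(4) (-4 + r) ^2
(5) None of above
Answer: 3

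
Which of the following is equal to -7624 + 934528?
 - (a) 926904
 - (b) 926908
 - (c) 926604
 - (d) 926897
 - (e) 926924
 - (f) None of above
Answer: a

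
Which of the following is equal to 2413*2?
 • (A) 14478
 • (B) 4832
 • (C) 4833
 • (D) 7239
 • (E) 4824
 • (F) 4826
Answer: F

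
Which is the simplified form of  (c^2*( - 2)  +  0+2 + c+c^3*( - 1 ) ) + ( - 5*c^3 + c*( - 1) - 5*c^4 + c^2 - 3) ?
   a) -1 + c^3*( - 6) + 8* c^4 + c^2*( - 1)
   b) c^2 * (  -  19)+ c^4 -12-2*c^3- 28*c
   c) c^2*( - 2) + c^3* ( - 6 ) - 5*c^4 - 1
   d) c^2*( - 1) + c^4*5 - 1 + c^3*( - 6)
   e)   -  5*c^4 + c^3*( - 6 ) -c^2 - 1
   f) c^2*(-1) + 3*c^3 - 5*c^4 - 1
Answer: e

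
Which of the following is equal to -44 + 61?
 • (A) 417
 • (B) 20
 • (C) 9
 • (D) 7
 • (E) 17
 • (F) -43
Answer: E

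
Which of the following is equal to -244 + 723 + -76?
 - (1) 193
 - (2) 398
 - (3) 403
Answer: 3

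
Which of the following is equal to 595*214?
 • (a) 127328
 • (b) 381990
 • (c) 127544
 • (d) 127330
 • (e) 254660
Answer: d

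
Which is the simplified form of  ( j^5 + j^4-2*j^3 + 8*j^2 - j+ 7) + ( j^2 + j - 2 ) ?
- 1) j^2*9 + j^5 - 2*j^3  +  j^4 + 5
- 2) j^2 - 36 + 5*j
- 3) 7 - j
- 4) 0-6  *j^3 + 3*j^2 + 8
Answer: 1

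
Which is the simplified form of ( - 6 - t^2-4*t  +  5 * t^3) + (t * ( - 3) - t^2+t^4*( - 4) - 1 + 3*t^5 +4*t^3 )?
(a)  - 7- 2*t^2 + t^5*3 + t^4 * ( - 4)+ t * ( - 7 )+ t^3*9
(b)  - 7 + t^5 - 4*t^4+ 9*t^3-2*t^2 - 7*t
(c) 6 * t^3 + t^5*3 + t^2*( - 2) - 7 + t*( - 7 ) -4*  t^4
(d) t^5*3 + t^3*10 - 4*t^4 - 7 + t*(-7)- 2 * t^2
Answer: a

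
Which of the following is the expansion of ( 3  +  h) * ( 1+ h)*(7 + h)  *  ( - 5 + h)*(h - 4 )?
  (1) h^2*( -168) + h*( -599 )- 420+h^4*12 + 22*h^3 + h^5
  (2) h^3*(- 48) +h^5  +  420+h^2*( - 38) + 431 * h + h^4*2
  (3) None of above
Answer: 2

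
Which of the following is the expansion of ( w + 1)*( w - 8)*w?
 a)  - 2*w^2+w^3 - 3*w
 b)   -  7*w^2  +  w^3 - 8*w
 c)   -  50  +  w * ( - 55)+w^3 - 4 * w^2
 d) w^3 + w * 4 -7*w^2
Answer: b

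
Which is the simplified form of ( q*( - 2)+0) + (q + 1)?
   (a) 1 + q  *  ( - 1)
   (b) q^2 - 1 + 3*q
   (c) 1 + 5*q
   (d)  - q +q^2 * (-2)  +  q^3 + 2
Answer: a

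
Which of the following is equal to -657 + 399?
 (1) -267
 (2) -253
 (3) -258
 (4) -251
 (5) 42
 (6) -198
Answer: 3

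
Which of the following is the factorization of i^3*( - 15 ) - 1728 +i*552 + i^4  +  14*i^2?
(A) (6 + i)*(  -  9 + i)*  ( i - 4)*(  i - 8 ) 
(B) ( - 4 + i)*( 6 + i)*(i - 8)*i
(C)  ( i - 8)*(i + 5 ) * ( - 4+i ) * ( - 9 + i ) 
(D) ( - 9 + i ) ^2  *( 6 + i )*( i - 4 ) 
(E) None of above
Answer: A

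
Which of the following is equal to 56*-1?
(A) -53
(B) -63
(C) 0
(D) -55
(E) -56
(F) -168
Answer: E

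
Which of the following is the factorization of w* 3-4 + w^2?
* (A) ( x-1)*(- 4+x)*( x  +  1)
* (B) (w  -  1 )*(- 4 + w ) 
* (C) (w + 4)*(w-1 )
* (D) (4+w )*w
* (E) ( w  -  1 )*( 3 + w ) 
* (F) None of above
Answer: C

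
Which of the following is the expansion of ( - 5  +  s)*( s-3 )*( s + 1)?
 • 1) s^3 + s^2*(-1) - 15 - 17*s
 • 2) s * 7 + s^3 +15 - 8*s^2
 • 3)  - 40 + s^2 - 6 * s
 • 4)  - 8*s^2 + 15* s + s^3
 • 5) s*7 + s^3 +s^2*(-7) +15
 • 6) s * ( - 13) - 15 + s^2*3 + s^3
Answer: 5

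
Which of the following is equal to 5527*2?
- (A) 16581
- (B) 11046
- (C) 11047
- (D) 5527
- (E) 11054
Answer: E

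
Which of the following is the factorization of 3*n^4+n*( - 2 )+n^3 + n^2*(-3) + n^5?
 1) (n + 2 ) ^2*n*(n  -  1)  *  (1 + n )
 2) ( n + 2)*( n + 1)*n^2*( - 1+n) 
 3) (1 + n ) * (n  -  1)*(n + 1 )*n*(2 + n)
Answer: 3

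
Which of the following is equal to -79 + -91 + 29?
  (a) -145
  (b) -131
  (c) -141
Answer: c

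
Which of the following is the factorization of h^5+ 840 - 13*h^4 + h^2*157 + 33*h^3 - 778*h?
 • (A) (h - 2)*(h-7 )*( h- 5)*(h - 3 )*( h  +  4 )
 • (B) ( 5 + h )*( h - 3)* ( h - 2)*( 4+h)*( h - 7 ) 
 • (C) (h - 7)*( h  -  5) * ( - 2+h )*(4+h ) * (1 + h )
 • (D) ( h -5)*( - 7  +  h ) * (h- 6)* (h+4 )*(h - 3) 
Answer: A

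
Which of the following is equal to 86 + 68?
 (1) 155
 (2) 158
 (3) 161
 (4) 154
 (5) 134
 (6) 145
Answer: 4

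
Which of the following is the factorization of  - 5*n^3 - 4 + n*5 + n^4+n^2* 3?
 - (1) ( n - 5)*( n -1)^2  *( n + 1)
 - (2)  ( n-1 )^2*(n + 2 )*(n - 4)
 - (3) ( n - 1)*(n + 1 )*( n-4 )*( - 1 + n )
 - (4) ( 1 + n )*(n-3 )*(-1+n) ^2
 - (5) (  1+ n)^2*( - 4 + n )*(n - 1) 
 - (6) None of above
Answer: 3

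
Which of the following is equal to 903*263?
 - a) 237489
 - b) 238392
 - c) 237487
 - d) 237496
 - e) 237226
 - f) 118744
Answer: a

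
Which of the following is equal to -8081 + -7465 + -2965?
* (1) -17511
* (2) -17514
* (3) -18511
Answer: 3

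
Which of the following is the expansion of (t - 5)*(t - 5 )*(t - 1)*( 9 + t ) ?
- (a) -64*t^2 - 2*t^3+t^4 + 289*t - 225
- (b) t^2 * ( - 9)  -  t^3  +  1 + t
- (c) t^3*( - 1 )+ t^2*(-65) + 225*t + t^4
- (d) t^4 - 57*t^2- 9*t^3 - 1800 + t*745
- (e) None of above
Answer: e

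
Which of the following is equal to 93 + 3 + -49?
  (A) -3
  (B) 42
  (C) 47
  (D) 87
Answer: C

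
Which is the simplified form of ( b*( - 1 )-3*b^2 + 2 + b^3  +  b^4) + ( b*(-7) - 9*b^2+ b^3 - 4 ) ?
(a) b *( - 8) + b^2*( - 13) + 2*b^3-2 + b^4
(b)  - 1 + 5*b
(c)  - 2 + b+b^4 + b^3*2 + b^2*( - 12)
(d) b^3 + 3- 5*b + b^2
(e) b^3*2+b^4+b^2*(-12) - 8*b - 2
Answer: e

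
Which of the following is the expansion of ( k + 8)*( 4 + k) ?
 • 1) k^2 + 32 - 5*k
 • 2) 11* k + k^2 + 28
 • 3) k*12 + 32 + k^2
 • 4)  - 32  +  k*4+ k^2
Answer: 3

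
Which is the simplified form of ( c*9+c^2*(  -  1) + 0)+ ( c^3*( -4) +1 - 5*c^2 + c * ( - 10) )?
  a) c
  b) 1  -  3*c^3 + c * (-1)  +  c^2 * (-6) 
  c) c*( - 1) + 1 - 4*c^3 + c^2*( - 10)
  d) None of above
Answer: d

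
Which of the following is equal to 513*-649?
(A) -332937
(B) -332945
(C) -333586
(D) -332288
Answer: A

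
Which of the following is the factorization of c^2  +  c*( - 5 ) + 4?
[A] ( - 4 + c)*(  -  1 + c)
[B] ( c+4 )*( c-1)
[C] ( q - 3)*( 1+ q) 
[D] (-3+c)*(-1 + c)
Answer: A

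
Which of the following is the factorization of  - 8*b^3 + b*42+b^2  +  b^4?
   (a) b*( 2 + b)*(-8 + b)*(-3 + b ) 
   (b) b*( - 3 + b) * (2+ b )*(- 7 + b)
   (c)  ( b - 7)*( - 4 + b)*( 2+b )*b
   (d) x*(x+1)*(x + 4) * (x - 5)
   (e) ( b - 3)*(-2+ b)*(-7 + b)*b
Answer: b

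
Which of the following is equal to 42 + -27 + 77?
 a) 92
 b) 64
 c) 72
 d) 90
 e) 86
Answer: a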